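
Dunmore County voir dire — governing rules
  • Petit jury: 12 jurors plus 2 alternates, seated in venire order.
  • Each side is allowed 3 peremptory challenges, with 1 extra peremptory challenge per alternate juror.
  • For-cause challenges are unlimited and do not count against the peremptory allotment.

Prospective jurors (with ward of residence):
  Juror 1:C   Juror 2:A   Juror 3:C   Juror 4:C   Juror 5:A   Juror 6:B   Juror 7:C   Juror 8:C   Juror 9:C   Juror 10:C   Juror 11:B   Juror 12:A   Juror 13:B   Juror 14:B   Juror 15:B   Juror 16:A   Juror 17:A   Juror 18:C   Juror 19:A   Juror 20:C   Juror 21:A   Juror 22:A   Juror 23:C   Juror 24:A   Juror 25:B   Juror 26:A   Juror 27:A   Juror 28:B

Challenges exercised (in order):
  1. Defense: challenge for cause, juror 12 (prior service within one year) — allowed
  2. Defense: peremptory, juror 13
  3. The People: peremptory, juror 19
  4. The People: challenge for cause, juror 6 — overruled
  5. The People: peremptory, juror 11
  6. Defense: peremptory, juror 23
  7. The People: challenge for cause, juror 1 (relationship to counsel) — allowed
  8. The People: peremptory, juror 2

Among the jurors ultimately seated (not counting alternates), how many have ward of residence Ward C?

Removed: #1, #2, #11, #12, #13, #19, #23.
Seated jurors 1–12: #3, #4, #5, #6, #7, #8, #9, #10, #14, #15, #16, #17 (alternates #18, #20 not counted).
Of those, in Ward C: #3, #4, #7, #8, #9, #10 → 6.

6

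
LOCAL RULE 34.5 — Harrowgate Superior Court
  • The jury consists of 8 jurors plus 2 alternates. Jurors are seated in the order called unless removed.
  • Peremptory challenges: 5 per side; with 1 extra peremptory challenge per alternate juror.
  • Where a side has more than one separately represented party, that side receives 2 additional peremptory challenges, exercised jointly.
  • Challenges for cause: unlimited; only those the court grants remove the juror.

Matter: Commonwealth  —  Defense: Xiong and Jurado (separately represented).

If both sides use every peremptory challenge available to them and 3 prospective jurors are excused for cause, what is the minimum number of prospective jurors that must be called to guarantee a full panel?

Seats to fill: 8 + 2 alternates = 10.
Peremptories — Commonwealth: 5 + 1×2 = 7; Defense: 5 + 1×2 + 2 = 9; total 16.
For-cause removals: 3.
Minimum venire: 10 + 16 + 3 = 29.

29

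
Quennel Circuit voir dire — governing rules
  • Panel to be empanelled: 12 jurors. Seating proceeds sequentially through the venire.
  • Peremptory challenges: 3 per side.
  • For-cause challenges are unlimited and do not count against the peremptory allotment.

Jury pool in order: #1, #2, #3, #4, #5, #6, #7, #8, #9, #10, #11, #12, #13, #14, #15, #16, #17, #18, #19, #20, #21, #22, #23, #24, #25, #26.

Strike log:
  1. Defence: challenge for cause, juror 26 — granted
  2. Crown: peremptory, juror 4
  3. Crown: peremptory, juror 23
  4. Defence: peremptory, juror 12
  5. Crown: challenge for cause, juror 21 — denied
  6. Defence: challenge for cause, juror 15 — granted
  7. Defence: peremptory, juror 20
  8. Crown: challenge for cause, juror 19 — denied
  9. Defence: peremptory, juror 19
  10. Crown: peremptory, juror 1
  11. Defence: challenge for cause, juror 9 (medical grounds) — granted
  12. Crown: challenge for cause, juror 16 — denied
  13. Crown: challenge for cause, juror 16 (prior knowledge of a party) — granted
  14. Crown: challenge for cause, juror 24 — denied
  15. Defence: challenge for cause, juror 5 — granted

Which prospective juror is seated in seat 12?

Removed: #1, #4, #5, #9, #12, #15, #16, #19, #20, #23, #26. (#21, #24 stay — for-cause denied.)
Seating in order: seats 1–12 → #2, #3, #6, #7, #8, #10, #11, #13, #14, #17, #18, #21.
So seat 12 is #21.

21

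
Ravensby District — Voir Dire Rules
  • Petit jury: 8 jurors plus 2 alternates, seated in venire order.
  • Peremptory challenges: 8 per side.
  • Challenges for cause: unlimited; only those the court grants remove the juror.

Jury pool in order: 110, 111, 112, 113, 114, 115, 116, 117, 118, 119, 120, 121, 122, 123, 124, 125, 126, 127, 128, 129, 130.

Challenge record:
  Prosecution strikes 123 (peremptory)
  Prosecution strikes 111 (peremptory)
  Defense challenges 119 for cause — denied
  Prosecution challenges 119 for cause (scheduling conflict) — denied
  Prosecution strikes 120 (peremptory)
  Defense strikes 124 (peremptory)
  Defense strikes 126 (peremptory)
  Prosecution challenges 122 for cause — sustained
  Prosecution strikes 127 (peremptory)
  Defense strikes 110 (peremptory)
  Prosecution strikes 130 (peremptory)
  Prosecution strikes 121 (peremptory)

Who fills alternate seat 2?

128

Removed: #110, #111, #120, #121, #122, #123, #124, #126, #127, #130. (#119 stays — for-cause denied.)
Filling seats in venire order through position 10: #112, #113, #114, #115, #116, #117, #118, #119, #125, #128.
So alternate 2 is #128.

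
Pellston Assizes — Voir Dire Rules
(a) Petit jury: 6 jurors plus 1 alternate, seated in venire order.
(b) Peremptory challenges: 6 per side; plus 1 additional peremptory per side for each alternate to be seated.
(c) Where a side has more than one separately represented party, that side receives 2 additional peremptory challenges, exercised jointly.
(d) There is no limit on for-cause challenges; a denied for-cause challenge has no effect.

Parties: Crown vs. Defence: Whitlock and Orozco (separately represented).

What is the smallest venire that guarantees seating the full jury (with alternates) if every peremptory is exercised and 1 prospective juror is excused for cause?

Seats to fill: 6 + 1 alternates = 7.
Peremptories — Crown: 6 + 1×1 = 7; Defence: 6 + 1×1 + 2 = 9; total 16.
For-cause removals: 1.
Minimum venire: 7 + 16 + 1 = 24.

24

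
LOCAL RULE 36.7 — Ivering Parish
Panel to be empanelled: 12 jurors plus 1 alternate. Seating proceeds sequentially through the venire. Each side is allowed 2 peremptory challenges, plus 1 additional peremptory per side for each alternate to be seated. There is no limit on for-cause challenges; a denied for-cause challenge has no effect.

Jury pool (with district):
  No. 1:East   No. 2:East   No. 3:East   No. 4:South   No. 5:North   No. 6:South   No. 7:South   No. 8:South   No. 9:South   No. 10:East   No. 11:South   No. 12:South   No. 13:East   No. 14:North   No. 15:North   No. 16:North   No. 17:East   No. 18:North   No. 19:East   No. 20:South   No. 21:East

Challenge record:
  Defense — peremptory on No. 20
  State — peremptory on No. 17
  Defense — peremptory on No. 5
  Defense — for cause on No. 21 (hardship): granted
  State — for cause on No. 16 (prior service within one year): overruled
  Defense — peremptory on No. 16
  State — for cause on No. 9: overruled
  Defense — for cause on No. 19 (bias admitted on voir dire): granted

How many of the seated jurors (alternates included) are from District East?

5

Removed: #5, #16, #17, #19, #20, #21.
Seated (13 incl. alternates): #1, #2, #3, #4, #6, #7, #8, #9, #10, #11, #12, #13, #14.
Of those, in District East: #1, #2, #3, #10, #13 → 5.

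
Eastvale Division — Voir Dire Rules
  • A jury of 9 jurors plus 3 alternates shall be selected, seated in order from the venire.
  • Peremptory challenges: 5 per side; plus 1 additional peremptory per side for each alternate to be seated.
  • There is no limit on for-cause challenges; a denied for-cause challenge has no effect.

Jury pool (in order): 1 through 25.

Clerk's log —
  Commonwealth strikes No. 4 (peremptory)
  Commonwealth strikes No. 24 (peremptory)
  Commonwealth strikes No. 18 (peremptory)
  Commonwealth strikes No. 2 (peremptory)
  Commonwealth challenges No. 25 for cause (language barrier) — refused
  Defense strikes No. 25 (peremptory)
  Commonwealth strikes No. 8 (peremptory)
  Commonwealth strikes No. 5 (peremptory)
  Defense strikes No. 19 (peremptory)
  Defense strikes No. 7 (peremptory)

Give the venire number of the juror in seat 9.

Removed: #2, #4, #5, #7, #8, #18, #19, #24, #25.
Seating in order: seats 1–9 → #1, #3, #6, #9, #10, #11, #12, #13, #14; alternates → #15, #16, #17.
So seat 9 is #14.

14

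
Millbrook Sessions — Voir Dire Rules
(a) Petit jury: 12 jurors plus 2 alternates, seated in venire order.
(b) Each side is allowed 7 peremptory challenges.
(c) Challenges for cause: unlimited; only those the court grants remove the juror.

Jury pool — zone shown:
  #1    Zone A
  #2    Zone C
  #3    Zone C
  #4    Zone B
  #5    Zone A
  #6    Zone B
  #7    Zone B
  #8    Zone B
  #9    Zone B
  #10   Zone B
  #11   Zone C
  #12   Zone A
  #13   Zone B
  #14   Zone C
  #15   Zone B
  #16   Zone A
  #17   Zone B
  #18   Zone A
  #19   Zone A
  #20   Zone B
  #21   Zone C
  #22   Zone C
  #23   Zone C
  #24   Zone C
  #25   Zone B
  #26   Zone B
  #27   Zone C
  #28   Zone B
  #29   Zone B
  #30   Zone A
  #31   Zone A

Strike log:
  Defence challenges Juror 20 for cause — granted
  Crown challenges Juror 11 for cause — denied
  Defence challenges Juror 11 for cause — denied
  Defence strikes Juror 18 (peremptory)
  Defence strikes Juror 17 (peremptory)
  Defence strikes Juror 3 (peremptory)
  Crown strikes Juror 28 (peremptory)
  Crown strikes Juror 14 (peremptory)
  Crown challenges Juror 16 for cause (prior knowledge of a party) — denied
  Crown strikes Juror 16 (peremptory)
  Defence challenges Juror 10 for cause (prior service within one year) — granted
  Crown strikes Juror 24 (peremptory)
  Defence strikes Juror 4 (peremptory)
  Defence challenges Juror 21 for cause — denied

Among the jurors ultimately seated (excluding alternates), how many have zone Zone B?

Removed: #3, #4, #10, #14, #16, #17, #18, #20, #24, #28.
Seated jurors 1–12: #1, #2, #5, #6, #7, #8, #9, #11, #12, #13, #15, #19 (alternates #21, #22 not counted).
Of those, in Zone B: #6, #7, #8, #9, #13, #15 → 6.

6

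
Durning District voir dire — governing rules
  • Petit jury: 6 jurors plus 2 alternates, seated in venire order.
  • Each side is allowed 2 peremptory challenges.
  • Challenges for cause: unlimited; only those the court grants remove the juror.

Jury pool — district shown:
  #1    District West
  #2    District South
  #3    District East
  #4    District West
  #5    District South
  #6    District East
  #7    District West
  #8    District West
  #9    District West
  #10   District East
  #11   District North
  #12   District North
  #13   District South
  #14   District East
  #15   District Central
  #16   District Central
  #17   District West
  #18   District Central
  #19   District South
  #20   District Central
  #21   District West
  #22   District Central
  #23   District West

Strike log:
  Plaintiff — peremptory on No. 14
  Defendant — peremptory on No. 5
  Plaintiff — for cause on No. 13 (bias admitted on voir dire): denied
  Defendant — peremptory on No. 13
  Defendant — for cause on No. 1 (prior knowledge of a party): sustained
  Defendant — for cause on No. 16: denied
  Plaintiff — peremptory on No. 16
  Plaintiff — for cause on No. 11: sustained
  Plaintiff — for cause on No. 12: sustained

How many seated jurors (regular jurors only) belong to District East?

2

Removed: #1, #5, #11, #12, #13, #14, #16.
Seated jurors 1–6: #2, #3, #4, #6, #7, #8 (alternates #9, #10 not counted).
Of those, in District East: #3, #6 → 2.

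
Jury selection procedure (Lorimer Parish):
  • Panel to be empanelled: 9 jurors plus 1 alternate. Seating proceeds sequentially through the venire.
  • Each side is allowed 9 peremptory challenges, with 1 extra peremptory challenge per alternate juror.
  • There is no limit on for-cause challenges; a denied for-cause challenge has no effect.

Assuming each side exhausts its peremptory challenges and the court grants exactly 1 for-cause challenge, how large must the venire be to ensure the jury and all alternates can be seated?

31

Seats to fill: 9 + 1 alternates = 10.
Peremptories: 9 + 1×1 = 10 per side × 2 sides = 20.
For-cause removals: 1.
Minimum venire: 10 + 20 + 1 = 31.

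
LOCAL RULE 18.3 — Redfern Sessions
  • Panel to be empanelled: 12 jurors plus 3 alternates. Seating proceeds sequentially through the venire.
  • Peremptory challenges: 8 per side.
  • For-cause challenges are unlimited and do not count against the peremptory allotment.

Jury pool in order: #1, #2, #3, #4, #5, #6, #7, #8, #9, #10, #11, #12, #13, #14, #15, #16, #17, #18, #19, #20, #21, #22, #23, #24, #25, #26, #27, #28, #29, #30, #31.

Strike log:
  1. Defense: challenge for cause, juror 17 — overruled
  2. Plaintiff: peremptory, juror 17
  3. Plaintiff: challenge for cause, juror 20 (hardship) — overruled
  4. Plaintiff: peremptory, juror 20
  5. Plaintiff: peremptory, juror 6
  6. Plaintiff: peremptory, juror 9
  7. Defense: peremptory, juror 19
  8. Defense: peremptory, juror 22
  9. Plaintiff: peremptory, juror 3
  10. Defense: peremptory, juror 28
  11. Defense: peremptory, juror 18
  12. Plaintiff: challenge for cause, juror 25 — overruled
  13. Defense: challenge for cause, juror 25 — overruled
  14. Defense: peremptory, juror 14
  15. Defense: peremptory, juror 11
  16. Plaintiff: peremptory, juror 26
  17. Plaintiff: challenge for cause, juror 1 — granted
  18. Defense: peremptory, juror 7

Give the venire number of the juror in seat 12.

Removed: #1, #3, #6, #7, #9, #11, #14, #17, #18, #19, #20, #22, #26, #28. (#25 stays — for-cause denied.)
Seating in order: seats 1–12 → #2, #4, #5, #8, #10, #12, #13, #15, #16, #21, #23, #24; alternates → #25, #27, #29.
So seat 12 is #24.

24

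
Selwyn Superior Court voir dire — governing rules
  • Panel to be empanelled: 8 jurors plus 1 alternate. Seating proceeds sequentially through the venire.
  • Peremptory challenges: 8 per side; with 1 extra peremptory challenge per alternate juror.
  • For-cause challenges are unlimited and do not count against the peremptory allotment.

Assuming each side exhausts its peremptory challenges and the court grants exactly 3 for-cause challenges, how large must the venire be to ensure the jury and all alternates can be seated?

Seats to fill: 8 + 1 alternates = 9.
Peremptories: 8 + 1×1 = 9 per side × 2 sides = 18.
For-cause removals: 3.
Minimum venire: 9 + 18 + 3 = 30.

30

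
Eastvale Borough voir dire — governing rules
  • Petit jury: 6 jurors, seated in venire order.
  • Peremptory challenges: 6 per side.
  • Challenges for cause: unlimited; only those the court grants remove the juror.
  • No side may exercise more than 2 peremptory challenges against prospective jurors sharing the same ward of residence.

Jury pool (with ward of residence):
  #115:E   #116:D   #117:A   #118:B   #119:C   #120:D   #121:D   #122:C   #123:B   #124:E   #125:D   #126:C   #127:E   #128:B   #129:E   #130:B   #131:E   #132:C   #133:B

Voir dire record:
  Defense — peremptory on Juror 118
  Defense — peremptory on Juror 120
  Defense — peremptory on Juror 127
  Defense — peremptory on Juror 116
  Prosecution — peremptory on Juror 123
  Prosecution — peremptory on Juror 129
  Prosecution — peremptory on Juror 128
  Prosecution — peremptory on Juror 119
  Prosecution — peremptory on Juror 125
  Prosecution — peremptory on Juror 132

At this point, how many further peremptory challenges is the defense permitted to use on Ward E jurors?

Defense peremptories so far: #118, #120, #127, #116 — 4 of 6 used, 2 left overall.
Against Ward E: #127 — 1 used; per-ward cap 2 leaves 1.
Binding limit: min(2, 1) = 1.

1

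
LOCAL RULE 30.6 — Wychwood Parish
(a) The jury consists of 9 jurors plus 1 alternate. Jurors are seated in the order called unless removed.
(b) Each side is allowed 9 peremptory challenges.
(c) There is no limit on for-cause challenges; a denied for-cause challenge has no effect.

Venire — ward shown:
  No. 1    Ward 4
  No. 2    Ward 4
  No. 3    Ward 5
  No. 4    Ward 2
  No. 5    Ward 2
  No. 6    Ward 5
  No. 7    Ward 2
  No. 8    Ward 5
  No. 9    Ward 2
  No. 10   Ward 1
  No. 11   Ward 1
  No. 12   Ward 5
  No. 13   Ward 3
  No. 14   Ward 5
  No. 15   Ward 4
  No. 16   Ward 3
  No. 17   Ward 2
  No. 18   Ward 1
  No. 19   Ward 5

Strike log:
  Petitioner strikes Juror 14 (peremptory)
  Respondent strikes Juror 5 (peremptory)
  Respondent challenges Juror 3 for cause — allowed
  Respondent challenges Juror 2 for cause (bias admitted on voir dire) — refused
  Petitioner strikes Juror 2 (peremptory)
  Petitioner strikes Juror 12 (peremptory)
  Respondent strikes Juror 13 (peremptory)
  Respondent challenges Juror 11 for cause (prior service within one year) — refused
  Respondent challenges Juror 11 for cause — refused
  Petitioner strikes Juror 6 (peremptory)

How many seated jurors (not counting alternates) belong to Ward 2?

3

Removed: #2, #3, #5, #6, #12, #13, #14.
Seated jurors 1–9: #1, #4, #7, #8, #9, #10, #11, #15, #16 (alternates #17 not counted).
Of those, in Ward 2: #4, #7, #9 → 3.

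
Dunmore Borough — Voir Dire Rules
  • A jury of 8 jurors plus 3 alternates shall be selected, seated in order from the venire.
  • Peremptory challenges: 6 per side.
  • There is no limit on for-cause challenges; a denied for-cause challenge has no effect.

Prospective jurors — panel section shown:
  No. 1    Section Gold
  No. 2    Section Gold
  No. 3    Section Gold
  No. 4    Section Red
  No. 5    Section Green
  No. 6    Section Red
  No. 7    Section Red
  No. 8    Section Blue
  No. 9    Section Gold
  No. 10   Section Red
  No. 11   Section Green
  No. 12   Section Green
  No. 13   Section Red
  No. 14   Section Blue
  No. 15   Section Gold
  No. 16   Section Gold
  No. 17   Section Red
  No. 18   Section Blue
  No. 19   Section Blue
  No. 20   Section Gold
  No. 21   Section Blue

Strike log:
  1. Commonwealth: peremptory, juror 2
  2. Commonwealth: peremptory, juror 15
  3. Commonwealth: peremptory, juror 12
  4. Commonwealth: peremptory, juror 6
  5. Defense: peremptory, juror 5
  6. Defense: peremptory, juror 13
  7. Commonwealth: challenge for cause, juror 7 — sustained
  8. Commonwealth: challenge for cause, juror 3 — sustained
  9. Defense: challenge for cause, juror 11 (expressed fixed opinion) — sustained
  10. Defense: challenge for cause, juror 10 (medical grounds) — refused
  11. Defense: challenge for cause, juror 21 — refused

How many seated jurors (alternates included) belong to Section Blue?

Removed: #2, #3, #5, #6, #7, #11, #12, #13, #15.
Seated (11 incl. alternates): #1, #4, #8, #9, #10, #14, #16, #17, #18, #19, #20.
Of those, in Section Blue: #8, #14, #18, #19 → 4.

4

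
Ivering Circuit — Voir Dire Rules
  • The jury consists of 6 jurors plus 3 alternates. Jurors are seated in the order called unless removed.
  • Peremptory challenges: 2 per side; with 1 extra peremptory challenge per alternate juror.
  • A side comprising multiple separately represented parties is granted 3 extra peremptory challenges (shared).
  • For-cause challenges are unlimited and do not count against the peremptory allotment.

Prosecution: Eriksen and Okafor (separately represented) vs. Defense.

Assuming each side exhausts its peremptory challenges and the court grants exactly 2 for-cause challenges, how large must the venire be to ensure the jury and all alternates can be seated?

Seats to fill: 6 + 3 alternates = 9.
Peremptories — Prosecution: 2 + 1×3 + 3 = 8; Defense: 2 + 1×3 = 5; total 13.
For-cause removals: 2.
Minimum venire: 9 + 13 + 2 = 24.

24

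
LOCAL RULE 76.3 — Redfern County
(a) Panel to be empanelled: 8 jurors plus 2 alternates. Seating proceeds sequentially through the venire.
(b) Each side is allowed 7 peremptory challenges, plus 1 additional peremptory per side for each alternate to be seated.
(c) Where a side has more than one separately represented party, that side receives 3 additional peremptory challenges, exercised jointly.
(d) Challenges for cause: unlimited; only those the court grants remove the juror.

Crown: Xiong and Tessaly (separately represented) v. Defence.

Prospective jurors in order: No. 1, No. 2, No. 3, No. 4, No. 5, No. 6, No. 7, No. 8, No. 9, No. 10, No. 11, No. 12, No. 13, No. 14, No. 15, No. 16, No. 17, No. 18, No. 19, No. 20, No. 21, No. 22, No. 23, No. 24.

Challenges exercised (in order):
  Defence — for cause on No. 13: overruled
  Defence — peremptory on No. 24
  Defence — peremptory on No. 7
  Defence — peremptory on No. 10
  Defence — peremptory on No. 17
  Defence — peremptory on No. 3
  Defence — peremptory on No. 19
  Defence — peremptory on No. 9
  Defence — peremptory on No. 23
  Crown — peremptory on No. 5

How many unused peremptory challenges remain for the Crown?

Crown allotment: 7 base + 1 × 2 alternates + 3 multi-party = 12.
Crown peremptories used: #5 — 1.
Remaining: 12 − 1 = 11.

11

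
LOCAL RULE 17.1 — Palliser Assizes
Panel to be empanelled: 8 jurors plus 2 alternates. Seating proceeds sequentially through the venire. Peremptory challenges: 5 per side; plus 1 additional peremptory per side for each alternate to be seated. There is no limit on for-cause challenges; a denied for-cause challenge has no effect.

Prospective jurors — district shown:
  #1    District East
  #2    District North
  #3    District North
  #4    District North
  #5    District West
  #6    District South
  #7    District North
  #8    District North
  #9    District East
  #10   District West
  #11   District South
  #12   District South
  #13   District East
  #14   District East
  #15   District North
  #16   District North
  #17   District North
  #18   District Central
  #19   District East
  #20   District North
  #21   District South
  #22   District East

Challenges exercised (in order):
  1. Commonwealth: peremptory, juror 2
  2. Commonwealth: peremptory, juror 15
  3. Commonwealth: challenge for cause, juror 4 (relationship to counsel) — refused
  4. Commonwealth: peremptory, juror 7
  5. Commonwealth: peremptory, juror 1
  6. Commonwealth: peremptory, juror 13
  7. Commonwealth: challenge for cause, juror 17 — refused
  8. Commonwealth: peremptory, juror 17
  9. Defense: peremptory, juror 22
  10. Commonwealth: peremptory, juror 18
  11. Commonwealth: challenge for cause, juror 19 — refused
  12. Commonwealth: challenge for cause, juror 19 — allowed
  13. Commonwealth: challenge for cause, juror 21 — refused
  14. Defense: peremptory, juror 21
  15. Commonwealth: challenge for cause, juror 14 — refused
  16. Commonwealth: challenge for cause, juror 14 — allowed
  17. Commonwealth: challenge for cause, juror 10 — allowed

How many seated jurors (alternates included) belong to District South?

3

Removed: #1, #2, #7, #10, #13, #14, #15, #17, #18, #19, #21, #22.
Seated (10 incl. alternates): #3, #4, #5, #6, #8, #9, #11, #12, #16, #20.
Of those, in District South: #6, #11, #12 → 3.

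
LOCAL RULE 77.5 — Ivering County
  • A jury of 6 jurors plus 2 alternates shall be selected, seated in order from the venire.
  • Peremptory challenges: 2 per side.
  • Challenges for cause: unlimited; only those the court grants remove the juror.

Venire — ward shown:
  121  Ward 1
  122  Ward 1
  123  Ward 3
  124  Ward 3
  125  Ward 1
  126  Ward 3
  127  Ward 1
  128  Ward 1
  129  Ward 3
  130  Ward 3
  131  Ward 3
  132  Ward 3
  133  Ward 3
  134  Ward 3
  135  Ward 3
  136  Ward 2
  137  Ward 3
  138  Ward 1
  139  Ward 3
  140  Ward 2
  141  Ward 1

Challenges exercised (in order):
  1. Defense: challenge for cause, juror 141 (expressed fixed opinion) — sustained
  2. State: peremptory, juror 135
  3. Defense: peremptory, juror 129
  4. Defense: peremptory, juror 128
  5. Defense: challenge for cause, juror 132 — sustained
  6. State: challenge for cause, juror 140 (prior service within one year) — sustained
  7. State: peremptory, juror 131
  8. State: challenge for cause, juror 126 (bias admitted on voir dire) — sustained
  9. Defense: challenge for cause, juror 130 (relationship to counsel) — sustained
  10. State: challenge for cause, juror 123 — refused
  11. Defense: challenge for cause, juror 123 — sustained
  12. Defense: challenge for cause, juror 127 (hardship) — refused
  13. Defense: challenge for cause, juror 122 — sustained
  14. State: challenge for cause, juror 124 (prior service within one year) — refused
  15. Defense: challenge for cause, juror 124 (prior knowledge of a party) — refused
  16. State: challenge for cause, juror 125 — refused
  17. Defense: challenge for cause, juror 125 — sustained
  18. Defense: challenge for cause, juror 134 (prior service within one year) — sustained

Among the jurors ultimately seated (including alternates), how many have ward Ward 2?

Removed: #122, #123, #125, #126, #128, #129, #130, #131, #132, #134, #135, #140, #141.
Seated (8 incl. alternates): #121, #124, #127, #133, #136, #137, #138, #139.
Of those, in Ward 2: #136 → 1.

1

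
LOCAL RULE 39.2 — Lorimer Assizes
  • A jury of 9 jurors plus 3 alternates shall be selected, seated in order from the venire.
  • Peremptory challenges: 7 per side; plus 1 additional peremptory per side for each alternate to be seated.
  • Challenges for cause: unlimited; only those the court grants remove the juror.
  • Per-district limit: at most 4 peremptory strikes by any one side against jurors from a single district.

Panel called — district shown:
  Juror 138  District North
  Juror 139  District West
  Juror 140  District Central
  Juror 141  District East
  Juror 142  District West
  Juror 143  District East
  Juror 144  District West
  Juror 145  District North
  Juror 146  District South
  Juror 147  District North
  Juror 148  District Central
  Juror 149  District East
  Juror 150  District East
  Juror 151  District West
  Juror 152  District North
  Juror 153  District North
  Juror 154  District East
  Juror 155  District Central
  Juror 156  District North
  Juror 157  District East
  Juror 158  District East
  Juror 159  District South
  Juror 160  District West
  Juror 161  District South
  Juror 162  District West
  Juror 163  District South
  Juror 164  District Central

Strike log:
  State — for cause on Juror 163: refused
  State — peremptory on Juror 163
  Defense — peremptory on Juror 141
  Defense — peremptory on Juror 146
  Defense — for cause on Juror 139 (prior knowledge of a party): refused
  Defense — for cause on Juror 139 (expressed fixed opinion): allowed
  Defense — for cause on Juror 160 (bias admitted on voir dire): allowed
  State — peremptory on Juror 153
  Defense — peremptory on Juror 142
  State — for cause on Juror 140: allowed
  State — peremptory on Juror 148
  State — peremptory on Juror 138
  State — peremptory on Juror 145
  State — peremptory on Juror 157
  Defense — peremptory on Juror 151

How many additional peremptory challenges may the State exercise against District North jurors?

State peremptories so far: #163, #153, #148, #138, #145, #157 — 6 of 10 used, 4 left overall.
Against District North: #153, #138, #145 — 3 used; per-district cap 4 leaves 1.
Binding limit: min(4, 1) = 1.

1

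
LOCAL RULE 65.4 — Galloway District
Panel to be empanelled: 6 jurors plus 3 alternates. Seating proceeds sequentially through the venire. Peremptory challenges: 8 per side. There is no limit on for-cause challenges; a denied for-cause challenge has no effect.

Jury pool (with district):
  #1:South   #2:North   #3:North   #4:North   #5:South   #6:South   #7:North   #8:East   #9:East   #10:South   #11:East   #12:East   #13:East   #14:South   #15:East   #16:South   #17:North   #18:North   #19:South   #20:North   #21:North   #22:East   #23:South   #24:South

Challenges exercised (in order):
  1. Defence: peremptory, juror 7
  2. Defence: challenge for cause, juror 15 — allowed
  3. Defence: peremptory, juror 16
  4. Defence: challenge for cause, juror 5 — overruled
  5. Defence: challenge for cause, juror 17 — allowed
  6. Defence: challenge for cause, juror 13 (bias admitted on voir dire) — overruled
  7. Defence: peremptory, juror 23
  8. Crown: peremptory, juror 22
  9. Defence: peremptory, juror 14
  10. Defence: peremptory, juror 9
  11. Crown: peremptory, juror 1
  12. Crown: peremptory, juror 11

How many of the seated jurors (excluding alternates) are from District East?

1

Removed: #1, #7, #9, #11, #14, #15, #16, #17, #22, #23.
Seated jurors 1–6: #2, #3, #4, #5, #6, #8 (alternates #10, #12, #13 not counted).
Of those, in District East: #8 → 1.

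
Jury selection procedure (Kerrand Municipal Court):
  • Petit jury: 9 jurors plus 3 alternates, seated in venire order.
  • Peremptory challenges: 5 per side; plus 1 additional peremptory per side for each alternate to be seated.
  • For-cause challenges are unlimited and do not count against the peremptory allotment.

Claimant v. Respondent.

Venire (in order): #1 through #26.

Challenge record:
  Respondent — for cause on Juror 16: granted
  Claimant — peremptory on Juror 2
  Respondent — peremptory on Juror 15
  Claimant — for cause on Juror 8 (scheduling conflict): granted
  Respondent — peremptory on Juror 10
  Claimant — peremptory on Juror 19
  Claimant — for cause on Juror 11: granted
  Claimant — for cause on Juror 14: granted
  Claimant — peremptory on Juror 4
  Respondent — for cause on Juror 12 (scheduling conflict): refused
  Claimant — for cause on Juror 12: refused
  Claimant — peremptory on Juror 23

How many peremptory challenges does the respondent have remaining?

6

Respondent allotment: 5 base + 1 × 3 alternates = 8.
Respondent peremptories used: #15, #10 — 2 (for-cause on #16, #12 don't count).
Remaining: 8 − 2 = 6.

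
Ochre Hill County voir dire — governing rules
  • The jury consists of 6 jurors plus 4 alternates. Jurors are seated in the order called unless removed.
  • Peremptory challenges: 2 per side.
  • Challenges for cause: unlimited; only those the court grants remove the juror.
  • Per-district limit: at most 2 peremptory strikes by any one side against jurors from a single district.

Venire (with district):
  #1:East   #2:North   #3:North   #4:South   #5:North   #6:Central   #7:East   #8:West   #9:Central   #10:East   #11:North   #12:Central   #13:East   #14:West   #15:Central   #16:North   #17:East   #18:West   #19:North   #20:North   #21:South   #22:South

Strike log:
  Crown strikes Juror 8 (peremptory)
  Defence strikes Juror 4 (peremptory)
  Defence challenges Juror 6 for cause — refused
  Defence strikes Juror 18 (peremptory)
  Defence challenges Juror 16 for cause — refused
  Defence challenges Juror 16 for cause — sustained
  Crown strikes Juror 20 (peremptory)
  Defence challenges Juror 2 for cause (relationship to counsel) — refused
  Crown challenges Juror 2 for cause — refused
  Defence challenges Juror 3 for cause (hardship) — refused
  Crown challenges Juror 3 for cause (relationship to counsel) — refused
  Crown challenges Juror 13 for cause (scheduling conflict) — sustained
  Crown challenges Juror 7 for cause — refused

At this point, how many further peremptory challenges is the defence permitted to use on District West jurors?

Defence peremptories so far: #4, #18 — 2 of 2 used, 0 left overall.
Against District West: #18 — 1 used; per-district cap 2 leaves 1.
Binding limit: min(0, 1) = 0.

0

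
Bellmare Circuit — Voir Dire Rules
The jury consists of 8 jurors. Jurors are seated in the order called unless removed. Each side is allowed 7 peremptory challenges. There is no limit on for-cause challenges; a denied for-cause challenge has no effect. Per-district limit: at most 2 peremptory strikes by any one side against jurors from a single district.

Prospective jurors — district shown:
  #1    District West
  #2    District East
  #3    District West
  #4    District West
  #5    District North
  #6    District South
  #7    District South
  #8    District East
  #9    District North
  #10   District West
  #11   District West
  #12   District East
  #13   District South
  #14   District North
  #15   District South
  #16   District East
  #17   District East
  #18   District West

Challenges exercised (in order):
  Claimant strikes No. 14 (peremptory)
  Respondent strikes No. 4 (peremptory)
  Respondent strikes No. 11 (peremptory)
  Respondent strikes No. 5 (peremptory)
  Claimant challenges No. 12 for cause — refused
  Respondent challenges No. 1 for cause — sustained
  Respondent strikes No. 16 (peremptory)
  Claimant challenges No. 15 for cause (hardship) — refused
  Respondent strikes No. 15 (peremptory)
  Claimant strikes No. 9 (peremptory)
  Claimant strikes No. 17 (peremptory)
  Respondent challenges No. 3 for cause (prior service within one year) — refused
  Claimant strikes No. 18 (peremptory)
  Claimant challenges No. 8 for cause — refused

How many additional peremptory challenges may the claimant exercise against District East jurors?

Claimant peremptories so far: #14, #9, #17, #18 — 4 of 7 used, 3 left overall.
Against District East: #17 — 1 used; per-district cap 2 leaves 1.
Binding limit: min(3, 1) = 1.

1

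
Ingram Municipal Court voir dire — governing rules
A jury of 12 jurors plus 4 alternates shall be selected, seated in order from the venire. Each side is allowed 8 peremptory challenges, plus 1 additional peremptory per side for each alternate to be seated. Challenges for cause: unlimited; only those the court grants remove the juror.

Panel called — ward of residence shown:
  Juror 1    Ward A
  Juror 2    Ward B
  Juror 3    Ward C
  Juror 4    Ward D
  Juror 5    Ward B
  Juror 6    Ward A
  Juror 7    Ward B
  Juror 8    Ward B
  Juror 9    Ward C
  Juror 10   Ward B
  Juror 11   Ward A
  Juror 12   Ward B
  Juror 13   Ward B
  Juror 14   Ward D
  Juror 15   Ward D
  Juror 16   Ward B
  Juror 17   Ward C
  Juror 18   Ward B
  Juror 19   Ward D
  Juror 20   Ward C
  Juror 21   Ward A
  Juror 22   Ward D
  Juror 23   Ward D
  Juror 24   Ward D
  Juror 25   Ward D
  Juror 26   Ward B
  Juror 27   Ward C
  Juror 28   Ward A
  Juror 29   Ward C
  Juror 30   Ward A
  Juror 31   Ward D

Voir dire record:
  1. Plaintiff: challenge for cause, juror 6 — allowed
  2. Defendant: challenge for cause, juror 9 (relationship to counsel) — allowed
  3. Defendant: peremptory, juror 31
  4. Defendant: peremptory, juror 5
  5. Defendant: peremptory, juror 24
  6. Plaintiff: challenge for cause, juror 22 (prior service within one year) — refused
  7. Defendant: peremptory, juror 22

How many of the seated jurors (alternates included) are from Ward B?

8

Removed: #5, #6, #9, #22, #24, #31.
Seated (16 incl. alternates): #1, #2, #3, #4, #7, #8, #10, #11, #12, #13, #14, #15, #16, #17, #18, #19.
Of those, in Ward B: #2, #7, #8, #10, #12, #13, #16, #18 → 8.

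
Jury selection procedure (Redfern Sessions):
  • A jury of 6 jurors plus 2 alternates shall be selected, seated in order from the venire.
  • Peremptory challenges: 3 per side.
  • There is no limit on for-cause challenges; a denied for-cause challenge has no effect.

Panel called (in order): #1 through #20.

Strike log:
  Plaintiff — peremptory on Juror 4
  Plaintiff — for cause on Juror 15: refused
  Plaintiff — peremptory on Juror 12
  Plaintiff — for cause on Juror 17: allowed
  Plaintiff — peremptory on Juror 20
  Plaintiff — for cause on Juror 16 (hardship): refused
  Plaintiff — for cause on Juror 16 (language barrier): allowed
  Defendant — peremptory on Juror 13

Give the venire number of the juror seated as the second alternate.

Removed: #4, #12, #13, #16, #17, #20. (#15 stays — for-cause denied.)
Seating in order: seats 1–6 → #1, #2, #3, #5, #6, #7; alternates → #8, #9.
So alternate 2 is #9.

9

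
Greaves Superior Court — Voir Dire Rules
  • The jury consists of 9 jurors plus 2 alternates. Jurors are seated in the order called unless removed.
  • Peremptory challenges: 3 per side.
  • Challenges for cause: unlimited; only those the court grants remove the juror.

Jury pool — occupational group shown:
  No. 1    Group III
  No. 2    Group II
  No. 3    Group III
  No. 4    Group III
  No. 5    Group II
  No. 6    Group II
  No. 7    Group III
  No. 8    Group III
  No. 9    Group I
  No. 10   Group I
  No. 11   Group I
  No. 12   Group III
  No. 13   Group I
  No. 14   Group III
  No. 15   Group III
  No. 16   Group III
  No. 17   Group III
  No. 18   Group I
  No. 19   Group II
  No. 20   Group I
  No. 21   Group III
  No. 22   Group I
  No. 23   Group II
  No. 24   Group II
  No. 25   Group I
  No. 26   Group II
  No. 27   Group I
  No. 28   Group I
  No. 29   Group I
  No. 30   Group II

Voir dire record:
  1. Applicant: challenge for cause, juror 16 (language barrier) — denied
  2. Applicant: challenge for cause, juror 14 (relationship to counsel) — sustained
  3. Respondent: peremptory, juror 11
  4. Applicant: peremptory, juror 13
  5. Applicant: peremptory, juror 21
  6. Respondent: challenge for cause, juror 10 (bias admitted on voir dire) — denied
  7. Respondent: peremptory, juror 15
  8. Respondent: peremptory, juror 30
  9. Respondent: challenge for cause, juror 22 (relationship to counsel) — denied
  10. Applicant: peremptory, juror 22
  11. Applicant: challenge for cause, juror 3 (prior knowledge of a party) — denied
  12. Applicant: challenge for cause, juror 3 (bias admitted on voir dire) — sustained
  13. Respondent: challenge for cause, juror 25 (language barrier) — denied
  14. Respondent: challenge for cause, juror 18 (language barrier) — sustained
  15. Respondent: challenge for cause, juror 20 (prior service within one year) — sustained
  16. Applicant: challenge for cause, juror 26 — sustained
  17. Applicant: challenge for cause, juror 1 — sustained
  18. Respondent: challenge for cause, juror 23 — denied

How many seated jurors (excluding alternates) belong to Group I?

2

Removed: #1, #3, #11, #13, #14, #15, #18, #20, #21, #22, #26, #30.
Seated jurors 1–9: #2, #4, #5, #6, #7, #8, #9, #10, #12 (alternates #16, #17 not counted).
Of those, in Group I: #9, #10 → 2.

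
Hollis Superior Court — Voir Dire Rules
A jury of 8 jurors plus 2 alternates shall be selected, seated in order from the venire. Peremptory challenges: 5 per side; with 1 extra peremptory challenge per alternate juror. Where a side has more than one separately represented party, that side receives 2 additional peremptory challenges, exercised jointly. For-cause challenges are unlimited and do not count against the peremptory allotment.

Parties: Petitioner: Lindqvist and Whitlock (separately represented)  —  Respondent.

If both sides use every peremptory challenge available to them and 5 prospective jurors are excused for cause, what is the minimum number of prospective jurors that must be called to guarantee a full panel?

Seats to fill: 8 + 2 alternates = 10.
Peremptories — Petitioner: 5 + 1×2 + 2 = 9; Respondent: 5 + 1×2 = 7; total 16.
For-cause removals: 5.
Minimum venire: 10 + 16 + 5 = 31.

31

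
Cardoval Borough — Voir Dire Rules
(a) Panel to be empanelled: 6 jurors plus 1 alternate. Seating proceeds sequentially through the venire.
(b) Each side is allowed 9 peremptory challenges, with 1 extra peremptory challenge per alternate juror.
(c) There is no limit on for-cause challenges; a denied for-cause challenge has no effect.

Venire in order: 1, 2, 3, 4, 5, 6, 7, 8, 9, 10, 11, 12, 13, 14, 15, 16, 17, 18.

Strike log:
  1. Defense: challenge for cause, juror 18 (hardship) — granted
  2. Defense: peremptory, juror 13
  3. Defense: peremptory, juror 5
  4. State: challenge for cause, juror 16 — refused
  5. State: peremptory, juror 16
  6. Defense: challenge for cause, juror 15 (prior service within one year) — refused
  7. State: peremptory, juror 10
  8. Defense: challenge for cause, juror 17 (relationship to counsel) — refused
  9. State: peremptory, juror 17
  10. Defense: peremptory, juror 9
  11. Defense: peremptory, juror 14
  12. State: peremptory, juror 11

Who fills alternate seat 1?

Removed: #5, #9, #10, #11, #13, #14, #16, #17, #18. (#15 stays — for-cause denied.)
Seating in order: seats 1–6 → #1, #2, #3, #4, #6, #7; alternates → #8.
So alternate 1 is #8.

8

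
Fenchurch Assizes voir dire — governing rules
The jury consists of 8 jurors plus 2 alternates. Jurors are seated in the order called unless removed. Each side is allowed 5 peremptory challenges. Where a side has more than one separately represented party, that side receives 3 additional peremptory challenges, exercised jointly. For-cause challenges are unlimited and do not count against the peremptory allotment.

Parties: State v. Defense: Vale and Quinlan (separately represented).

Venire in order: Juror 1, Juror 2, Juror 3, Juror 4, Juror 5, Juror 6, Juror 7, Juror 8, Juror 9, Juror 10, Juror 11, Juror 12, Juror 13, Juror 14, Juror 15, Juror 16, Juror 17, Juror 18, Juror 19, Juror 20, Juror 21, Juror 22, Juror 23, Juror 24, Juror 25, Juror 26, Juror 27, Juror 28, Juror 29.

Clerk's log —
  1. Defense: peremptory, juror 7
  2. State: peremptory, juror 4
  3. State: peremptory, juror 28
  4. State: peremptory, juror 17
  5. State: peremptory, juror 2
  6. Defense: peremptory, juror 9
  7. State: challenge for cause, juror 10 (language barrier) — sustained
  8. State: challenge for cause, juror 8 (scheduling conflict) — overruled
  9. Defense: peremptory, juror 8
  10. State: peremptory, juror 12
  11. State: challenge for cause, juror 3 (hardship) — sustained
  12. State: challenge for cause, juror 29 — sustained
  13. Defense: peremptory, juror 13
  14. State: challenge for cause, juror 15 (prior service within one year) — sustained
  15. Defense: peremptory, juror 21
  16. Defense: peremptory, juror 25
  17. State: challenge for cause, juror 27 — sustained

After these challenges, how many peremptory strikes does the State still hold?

0

State allotment: 5.
State peremptories used: #4, #28, #17, #2, #12 — 5 (for-cause on #10, #8, #3, #29, #15, #27 don't count).
Remaining: 5 − 5 = 0.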